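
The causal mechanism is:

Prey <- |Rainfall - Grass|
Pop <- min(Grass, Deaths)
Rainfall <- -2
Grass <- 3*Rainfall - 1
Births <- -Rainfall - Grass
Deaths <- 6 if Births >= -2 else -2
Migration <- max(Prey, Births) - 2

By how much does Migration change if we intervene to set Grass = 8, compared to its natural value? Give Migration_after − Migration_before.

1

Under do(Grass=8), the mechanism Grass <- 3*Rainfall - 1 is discarded; Grass is fixed at 8.
Prey = |Rainfall - Grass|  [with Rainfall=-2, Grass=8]  = 10
Births = -Rainfall - Grass  [with Rainfall=-2, Grass=8]  = -6
Migration = max(Prey, Births) - 2  [with Prey=10, Births=-6]  = 8
Without intervention: Grass = 3*Rainfall - 1  [with Rainfall=-2]  = -7; Prey = |Rainfall - Grass|  [with Rainfall=-2, Grass=-7]  = 5; Births = -Rainfall - Grass  [with Rainfall=-2, Grass=-7]  = 9; Migration = max(Prey, Births) - 2  [with Prey=5, Births=9]  = 7.
Change = 8 − 7 = 1.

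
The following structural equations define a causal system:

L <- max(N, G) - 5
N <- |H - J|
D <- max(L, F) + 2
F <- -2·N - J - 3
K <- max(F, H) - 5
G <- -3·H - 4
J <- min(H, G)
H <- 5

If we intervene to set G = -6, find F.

-19

Under do(G=-6), the mechanism G <- -3·H - 4 is discarded; G is fixed at -6.
J = min(H, G)  [with H=5, G=-6]  = -6
N = |H - J|  [with H=5, J=-6]  = 11
F = -2·N - J - 3  [with N=11, J=-6]  = -19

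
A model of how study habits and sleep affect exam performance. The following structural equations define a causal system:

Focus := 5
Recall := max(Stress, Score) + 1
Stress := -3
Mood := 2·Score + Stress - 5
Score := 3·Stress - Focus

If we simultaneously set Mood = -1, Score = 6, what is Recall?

7

The joint intervention fixes Mood = -1, Score = 6, removing each variable's own equation.
Recall = max(Stress, Score) + 1  [with Stress=-3, Score=6]  = 7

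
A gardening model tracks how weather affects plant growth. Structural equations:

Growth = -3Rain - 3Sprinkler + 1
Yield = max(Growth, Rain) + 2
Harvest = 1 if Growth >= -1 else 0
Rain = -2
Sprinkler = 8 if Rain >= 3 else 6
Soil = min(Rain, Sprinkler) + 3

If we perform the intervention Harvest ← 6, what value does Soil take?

do(Harvest=6) replaces the equation Harvest = 1 if Growth >= -1 else 0 with the constant Harvest = 6.
Soil is not downstream of the intervention, so its value is determined by the original equations.
Sprinkler = 8 if Rain >= 3 else 6  [with Rain=-2]  = 6
Soil = min(Rain, Sprinkler) + 3  [with Rain=-2, Sprinkler=6]  = 1

1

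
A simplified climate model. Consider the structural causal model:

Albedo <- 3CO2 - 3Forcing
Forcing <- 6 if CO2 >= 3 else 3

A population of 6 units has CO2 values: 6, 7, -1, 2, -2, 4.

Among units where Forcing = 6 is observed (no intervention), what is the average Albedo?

-1

Observing Forcing=6 restricts to units where Forcing's equation naturally yields 6: CO2 ∈ {6, 7, 4}. In that subpopulation Albedo = 0, 3, -6, mean -1.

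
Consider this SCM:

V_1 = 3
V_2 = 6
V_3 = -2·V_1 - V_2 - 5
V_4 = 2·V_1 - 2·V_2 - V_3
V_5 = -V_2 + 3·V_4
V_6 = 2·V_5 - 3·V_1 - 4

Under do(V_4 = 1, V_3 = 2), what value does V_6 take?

-19

The joint intervention fixes V_4 = 1, V_3 = 2, removing each variable's own equation.
V_5 = -V_2 + 3·V_4  [with V_2=6, V_4=1]  = -3
V_6 = 2·V_5 - 3·V_1 - 4  [with V_5=-3, V_1=3]  = -19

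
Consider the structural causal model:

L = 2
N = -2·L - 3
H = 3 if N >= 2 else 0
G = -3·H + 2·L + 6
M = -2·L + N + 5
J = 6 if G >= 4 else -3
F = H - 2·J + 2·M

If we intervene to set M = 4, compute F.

-4

Under do(M=4), the mechanism M = -2·L + N + 5 is discarded; M is fixed at 4.
N = -2·L - 3  [with L=2]  = -7
H = 3 if N >= 2 else 0  [with N=-7]  = 0
G = -3·H + 2·L + 6  [with H=0, L=2]  = 10
J = 6 if G >= 4 else -3  [with G=10]  = 6
F = H - 2·J + 2·M  [with H=0, J=6, M=4]  = -4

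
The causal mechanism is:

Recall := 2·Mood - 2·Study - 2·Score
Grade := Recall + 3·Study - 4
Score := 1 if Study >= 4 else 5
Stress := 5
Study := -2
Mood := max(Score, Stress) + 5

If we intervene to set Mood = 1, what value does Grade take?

-14

Under do(Mood=1), the mechanism Mood := max(Score, Stress) + 5 is discarded; Mood is fixed at 1.
Score = 1 if Study >= 4 else 5  [with Study=-2]  = 5
Recall = 2·Mood - 2·Study - 2·Score  [with Mood=1, Study=-2, Score=5]  = -4
Grade = Recall + 3·Study - 4  [with Recall=-4, Study=-2]  = -14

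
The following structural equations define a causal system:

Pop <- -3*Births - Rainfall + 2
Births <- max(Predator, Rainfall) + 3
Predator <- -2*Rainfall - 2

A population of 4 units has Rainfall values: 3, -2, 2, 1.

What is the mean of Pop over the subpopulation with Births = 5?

Observing Births=5 restricts to units where Births's equation naturally yields 5: Rainfall ∈ {-2, 2}. In that subpopulation Pop = -11, -15, mean -13.

-13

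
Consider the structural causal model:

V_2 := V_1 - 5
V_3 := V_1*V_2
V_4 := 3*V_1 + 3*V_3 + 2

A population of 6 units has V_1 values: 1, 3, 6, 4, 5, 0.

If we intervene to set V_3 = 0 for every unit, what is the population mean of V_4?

11.5

do(V_3=0) breaks V_3's dependence on V_1. With V_3=0 fixed, V_4 across the units is 5, 11, 20, 14, 17, 2, mean 11.5.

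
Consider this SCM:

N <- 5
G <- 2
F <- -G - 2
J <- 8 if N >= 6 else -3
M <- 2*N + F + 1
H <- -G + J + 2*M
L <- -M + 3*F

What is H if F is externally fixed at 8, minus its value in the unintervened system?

24

The intervention breaks the incoming arrows to F: F <- -G - 2 no longer applies, and F = 8.
J = 8 if N >= 6 else -3  [with N=5]  = -3
M = 2*N + F + 1  [with N=5, F=8]  = 19
H = -G + J + 2*M  [with G=2, J=-3, M=19]  = 33
Without intervention: F = -G - 2  [with G=2]  = -4; J = 8 if N >= 6 else -3  [with N=5]  = -3; M = 2*N + F + 1  [with N=5, F=-4]  = 7; H = -G + J + 2*M  [with G=2, J=-3, M=7]  = 9.
Change = 33 − 9 = 24.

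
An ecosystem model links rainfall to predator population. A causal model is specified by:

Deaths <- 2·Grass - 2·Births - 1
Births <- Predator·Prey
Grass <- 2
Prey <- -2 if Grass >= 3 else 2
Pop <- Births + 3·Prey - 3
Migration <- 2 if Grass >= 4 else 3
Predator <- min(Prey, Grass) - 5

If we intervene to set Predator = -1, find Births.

-2

The intervention breaks the incoming arrows to Predator: Predator <- min(Prey, Grass) - 5 no longer applies, and Predator = -1.
Prey = -2 if Grass >= 3 else 2  [with Grass=2]  = 2
Births = Predator·Prey  [with Predator=-1, Prey=2]  = -2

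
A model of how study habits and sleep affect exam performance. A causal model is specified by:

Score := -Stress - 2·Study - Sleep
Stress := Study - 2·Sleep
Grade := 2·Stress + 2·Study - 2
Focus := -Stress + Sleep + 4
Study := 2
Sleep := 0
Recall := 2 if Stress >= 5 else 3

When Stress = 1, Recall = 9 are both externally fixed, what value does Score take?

The joint intervention fixes Stress = 1, Recall = 9, removing each variable's own equation.
Score = -Stress - 2·Study - Sleep  [with Stress=1, Study=2, Sleep=0]  = -5

-5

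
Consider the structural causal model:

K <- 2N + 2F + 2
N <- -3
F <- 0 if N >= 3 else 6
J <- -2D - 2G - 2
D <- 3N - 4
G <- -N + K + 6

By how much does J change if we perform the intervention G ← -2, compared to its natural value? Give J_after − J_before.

The intervention breaks the incoming arrows to G: G <- -N + K + 6 no longer applies, and G = -2.
D = 3N - 4  [with N=-3]  = -13
J = -2D - 2G - 2  [with D=-13, G=-2]  = 28
Without intervention: F = 0 if N >= 3 else 6  [with N=-3]  = 6; D = 3N - 4  [with N=-3]  = -13; K = 2N + 2F + 2  [with N=-3, F=6]  = 8; G = -N + K + 6  [with N=-3, K=8]  = 17; J = -2D - 2G - 2  [with D=-13, G=17]  = -10.
Change = 28 − (-10) = 38.

38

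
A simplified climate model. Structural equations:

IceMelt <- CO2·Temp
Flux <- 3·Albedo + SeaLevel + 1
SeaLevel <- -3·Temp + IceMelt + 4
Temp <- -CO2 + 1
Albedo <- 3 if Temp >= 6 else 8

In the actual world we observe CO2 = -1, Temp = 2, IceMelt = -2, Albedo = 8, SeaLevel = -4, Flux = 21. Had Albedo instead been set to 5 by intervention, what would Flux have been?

12

Under do(Albedo=5), the mechanism Albedo <- 3 if Temp >= 6 else 8 is discarded; Albedo is fixed at 5.
Temp = -CO2 + 1  [with CO2=-1]  = 2
IceMelt = CO2·Temp  [with CO2=-1, Temp=2]  = -2
SeaLevel = -3·Temp + IceMelt + 4  [with Temp=2, IceMelt=-2]  = -4
Flux = 3·Albedo + SeaLevel + 1  [with Albedo=5, SeaLevel=-4]  = 12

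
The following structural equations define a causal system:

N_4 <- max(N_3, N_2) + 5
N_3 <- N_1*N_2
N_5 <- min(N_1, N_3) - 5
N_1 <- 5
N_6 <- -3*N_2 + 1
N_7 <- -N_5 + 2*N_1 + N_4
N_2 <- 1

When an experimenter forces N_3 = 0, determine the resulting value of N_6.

-2

The intervention breaks the incoming arrows to N_3: N_3 <- N_1*N_2 no longer applies, and N_3 = 0.
No directed path runs from N_3 to N_6, so N_6 keeps its natural value.
N_6 = -3*N_2 + 1  [with N_2=1]  = -2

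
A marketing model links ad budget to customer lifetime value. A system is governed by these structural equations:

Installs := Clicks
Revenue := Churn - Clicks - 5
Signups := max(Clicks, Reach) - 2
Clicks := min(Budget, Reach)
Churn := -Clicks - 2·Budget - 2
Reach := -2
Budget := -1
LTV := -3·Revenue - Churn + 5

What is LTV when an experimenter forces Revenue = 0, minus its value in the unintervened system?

do(Revenue=0) replaces the equation Revenue := Churn - Clicks - 5 with the constant Revenue = 0.
Clicks = min(Budget, Reach)  [with Budget=-1, Reach=-2]  = -2
Churn = -Clicks - 2·Budget - 2  [with Clicks=-2, Budget=-1]  = 2
LTV = -3·Revenue - Churn + 5  [with Revenue=0, Churn=2]  = 3
Without intervention: Clicks = min(Budget, Reach)  [with Budget=-1, Reach=-2]  = -2; Churn = -Clicks - 2·Budget - 2  [with Clicks=-2, Budget=-1]  = 2; Revenue = Churn - Clicks - 5  [with Churn=2, Clicks=-2]  = -1; LTV = -3·Revenue - Churn + 5  [with Revenue=-1, Churn=2]  = 6.
Change = 3 − 6 = -3.

-3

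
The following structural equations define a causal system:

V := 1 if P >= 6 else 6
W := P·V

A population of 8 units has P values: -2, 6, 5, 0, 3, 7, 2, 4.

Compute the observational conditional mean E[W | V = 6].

12

Conditioning on V=6 selects the 6 unit(s) with P ∈ {-2, 5, 0, 3, 2, 4}. Their W values: -12, 30, 0, 18, 12, 24. Mean = 12.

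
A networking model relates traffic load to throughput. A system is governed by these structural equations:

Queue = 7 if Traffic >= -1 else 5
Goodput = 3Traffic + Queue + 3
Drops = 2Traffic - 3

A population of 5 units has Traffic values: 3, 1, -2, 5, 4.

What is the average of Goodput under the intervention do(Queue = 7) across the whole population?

16.6

Every unit gets Queue=7 under the intervention. Goodput values become 19, 13, 4, 25, 22; E[Goodput|do(Queue=7)] = 16.6.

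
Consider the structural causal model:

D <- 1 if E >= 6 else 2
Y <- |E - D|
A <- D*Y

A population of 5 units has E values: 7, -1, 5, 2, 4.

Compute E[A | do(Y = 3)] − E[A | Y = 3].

The intervention sets Y=3 in all 5 units regardless of E. Recomputing A per unit gives 3, 6, 6, 6, 6; average 5.4.
Conditioning on Y=3 selects the 2 unit(s) with E ∈ {-1, 5}. Their A values: 6, 6. Mean = 6.
Difference = 5.4 − 6 = -0.6.

-0.6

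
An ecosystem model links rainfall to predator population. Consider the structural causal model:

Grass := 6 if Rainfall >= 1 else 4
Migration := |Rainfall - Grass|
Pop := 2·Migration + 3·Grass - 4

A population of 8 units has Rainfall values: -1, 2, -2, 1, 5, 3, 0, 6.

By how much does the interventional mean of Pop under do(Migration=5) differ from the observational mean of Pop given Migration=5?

Under do(Migration=5), Migration's equation is replaced by Migration=5 for every unit. Per-unit Pop: 18, 24, 18, 24, 24, 24, 18, 24. Mean = 21.75.
E[Pop|Migration=5] averages over only the 2 units with Migration=5 (Rainfall = -1, 1): Pop = 18, 24, mean 21.
Difference = 21.75 − 21 = 0.75.

0.75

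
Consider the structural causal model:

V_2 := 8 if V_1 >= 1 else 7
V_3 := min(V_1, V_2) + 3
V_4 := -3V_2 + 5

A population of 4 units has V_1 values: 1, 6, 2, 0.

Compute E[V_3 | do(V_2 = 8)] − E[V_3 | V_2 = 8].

-0.75

Under do(V_2=8), V_2's equation is replaced by V_2=8 for every unit. Per-unit V_3: 4, 9, 5, 3. Mean = 5.25.
E[V_3|V_2=8] averages over only the 3 units with V_2=8 (V_1 = 1, 6, 2): V_3 = 4, 9, 5, mean 6.
Difference = 5.25 − 6 = -0.75.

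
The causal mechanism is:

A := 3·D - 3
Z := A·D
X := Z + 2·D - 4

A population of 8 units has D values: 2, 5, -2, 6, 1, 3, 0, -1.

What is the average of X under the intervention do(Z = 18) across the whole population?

17.5

The intervention sets Z=18 in all 8 units regardless of D. Recomputing X per unit gives 18, 24, 10, 26, 16, 20, 14, 12; average 17.5.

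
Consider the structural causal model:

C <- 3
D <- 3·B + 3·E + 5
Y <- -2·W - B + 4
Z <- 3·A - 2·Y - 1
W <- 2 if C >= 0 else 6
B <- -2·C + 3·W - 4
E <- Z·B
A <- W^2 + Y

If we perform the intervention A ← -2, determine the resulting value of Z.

-15

The intervention breaks the incoming arrows to A: A <- W^2 + Y no longer applies, and A = -2.
W = 2 if C >= 0 else 6  [with C=3]  = 2
B = -2·C + 3·W - 4  [with C=3, W=2]  = -4
Y = -2·W - B + 4  [with W=2, B=-4]  = 4
Z = 3·A - 2·Y - 1  [with A=-2, Y=4]  = -15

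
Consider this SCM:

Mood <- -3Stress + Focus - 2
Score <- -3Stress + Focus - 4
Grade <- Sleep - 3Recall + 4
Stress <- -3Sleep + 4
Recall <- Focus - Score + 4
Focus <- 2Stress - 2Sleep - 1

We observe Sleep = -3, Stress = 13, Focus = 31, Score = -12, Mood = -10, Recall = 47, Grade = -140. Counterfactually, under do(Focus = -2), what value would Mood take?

-43

do(Focus=-2) replaces the equation Focus <- 2Stress - 2Sleep - 1 with the constant Focus = -2.
Stress = -3Sleep + 4  [with Sleep=-3]  = 13
Mood = -3Stress + Focus - 2  [with Stress=13, Focus=-2]  = -43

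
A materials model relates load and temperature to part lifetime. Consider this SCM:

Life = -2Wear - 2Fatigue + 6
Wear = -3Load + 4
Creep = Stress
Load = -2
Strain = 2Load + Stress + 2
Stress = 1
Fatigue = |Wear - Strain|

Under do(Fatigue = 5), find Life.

-24

Intervening sets Fatigue = 5 and removes its equation (Fatigue = |Wear - Strain|).
Wear = -3Load + 4  [with Load=-2]  = 10
Life = -2Wear - 2Fatigue + 6  [with Wear=10, Fatigue=5]  = -24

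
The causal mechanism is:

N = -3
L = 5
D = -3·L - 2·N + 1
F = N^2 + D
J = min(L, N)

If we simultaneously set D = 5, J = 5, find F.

14

The joint intervention fixes D = 5, J = 5, removing each variable's own equation.
F = N^2 + D  [with N=-3, D=5]  = 14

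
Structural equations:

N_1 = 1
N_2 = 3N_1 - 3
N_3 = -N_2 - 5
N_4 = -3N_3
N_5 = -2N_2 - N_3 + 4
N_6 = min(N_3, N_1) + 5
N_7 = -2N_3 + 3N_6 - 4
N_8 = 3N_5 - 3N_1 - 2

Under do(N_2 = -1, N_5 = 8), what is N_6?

1

Setting N_2 = -1, N_5 = 8 by intervention discards those variables' equations.
N_3 = -N_2 - 5  [with N_2=-1]  = -4
N_6 = min(N_3, N_1) + 5  [with N_3=-4, N_1=1]  = 1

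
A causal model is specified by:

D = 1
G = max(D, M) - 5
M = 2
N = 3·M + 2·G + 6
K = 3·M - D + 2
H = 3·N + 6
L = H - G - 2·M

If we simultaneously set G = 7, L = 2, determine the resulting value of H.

84

Setting G = 7, L = 2 by intervention discards those variables' equations.
N = 3·M + 2·G + 6  [with M=2, G=7]  = 26
H = 3·N + 6  [with N=26]  = 84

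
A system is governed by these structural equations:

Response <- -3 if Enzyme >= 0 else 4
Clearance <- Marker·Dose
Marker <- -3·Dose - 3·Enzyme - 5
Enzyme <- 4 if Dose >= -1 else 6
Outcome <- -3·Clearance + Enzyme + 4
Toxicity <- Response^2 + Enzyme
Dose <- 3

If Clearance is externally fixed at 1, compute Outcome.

Intervening sets Clearance = 1 and removes its equation (Clearance <- Marker·Dose).
Enzyme = 4 if Dose >= -1 else 6  [with Dose=3]  = 4
Outcome = -3·Clearance + Enzyme + 4  [with Clearance=1, Enzyme=4]  = 5

5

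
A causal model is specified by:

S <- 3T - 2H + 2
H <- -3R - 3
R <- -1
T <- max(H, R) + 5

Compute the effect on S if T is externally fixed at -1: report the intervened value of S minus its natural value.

The intervention breaks the incoming arrows to T: T <- max(H, R) + 5 no longer applies, and T = -1.
H = -3R - 3  [with R=-1]  = 0
S = 3T - 2H + 2  [with T=-1, H=0]  = -1
Without intervention: H = -3R - 3  [with R=-1]  = 0; T = max(H, R) + 5  [with H=0, R=-1]  = 5; S = 3T - 2H + 2  [with T=5, H=0]  = 17.
Change = -1 − 17 = -18.

-18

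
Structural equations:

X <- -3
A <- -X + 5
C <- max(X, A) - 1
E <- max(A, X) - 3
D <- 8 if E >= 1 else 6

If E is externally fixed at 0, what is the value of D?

Intervening sets E = 0 and removes its equation (E <- max(A, X) - 3).
D = 8 if E >= 1 else 6  [with E=0]  = 6

6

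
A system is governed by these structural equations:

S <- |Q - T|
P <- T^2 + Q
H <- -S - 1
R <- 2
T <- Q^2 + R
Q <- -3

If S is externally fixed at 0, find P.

The intervention breaks the incoming arrows to S: S <- |Q - T| no longer applies, and S = 0.
Since P is not a descendant of the intervened variable, it is unaffected.
T = Q^2 + R  [with Q=-3, R=2]  = 11
P = T^2 + Q  [with T=11, Q=-3]  = 118

118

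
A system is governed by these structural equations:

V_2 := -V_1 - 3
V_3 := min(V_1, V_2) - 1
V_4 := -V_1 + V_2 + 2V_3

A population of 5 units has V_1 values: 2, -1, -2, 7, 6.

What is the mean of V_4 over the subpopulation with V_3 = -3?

E[V_4|V_3=-3] averages over only the 2 units with V_3=-3 (V_1 = -1, -2): V_4 = -7, -5, mean -6.

-6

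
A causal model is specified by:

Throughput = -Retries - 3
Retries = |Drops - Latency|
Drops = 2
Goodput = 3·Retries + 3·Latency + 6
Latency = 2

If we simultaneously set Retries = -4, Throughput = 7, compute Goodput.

0

Setting Retries = -4, Throughput = 7 by intervention discards those variables' equations.
Goodput = 3·Retries + 3·Latency + 6  [with Retries=-4, Latency=2]  = 0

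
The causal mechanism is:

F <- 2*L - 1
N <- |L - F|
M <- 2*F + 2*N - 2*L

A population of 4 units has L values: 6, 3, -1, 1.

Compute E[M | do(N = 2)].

6.5

Every unit gets N=2 under the intervention. M values become 14, 8, 0, 4; E[M|do(N=2)] = 6.5.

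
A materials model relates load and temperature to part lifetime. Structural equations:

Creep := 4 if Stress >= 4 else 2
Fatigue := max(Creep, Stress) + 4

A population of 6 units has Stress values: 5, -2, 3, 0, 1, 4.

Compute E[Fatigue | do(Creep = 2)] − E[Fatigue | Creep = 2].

0.75

Every unit gets Creep=2 under the intervention. Fatigue values become 9, 6, 7, 6, 6, 8; E[Fatigue|do(Creep=2)] = 7.
Conditioning on Creep=2 selects the 4 unit(s) with Stress ∈ {-2, 3, 0, 1}. Their Fatigue values: 6, 7, 6, 6. Mean = 6.25.
Difference = 7 − 6.25 = 0.75.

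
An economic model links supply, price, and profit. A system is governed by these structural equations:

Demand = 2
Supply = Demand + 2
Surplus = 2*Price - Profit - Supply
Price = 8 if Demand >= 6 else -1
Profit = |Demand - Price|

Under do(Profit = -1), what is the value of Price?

The intervention breaks the incoming arrows to Profit: Profit = |Demand - Price| no longer applies, and Profit = -1.
Since Price is not a descendant of the intervened variable, it is unaffected.
Price = 8 if Demand >= 6 else -1  [with Demand=2]  = -1

-1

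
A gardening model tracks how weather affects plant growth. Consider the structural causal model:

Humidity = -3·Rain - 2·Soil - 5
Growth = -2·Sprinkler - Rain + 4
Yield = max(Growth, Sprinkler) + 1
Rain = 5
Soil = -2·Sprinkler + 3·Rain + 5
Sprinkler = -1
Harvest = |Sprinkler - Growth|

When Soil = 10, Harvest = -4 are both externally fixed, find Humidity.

Setting Soil = 10, Harvest = -4 by intervention discards those variables' equations.
Humidity = -3·Rain - 2·Soil - 5  [with Rain=5, Soil=10]  = -40

-40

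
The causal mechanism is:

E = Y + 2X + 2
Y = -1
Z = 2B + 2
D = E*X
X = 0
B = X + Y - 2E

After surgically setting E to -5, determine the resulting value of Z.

do(E=-5) replaces the equation E = Y + 2X + 2 with the constant E = -5.
B = X + Y - 2E  [with X=0, Y=-1, E=-5]  = 9
Z = 2B + 2  [with B=9]  = 20

20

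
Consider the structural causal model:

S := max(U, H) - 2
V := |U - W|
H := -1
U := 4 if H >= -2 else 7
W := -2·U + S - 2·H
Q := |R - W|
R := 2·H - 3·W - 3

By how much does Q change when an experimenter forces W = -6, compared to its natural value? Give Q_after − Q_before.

Under do(W=-6), the mechanism W := -2·U + S - 2·H is discarded; W is fixed at -6.
R = 2·H - 3·W - 3  [with H=-1, W=-6]  = 13
Q = |R - W|  [with R=13, W=-6]  = 19
Without intervention: U = 4 if H >= -2 else 7  [with H=-1]  = 4; S = max(U, H) - 2  [with U=4, H=-1]  = 2; W = -2·U + S - 2·H  [with U=4, S=2, H=-1]  = -4; R = 2·H - 3·W - 3  [with H=-1, W=-4]  = 7; Q = |R - W|  [with R=7, W=-4]  = 11.
Change = 19 − 11 = 8.

8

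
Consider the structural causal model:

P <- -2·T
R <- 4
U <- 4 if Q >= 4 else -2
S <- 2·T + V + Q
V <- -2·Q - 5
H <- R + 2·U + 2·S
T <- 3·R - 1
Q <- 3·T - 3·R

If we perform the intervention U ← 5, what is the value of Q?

do(U=5) replaces the equation U <- 4 if Q >= 4 else -2 with the constant U = 5.
Q is not downstream of the intervention, so its value is determined by the original equations.
T = 3·R - 1  [with R=4]  = 11
Q = 3·T - 3·R  [with T=11, R=4]  = 21

21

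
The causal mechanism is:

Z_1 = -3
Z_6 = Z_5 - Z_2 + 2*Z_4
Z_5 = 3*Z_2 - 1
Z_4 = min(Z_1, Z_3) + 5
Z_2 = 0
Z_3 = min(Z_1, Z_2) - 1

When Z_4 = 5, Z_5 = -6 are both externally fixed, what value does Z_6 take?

The joint intervention fixes Z_4 = 5, Z_5 = -6, removing each variable's own equation.
Z_6 = Z_5 - Z_2 + 2*Z_4  [with Z_5=-6, Z_2=0, Z_4=5]  = 4

4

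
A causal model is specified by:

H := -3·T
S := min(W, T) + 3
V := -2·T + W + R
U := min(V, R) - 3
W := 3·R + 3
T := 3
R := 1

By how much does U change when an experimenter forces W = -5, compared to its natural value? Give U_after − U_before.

-11

The intervention breaks the incoming arrows to W: W := 3·R + 3 no longer applies, and W = -5.
V = -2·T + W + R  [with T=3, W=-5, R=1]  = -10
U = min(V, R) - 3  [with V=-10, R=1]  = -13
Without intervention: W = 3·R + 3  [with R=1]  = 6; V = -2·T + W + R  [with T=3, W=6, R=1]  = 1; U = min(V, R) - 3  [with V=1, R=1]  = -2.
Change = -13 − (-2) = -11.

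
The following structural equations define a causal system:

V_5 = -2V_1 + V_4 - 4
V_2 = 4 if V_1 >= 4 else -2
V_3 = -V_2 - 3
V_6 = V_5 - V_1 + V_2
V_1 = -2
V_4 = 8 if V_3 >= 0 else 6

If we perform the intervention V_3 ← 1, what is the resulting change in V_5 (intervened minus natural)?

2

do(V_3=1) replaces the equation V_3 = -V_2 - 3 with the constant V_3 = 1.
V_4 = 8 if V_3 >= 0 else 6  [with V_3=1]  = 8
V_5 = -2V_1 + V_4 - 4  [with V_1=-2, V_4=8]  = 8
Without intervention: V_2 = 4 if V_1 >= 4 else -2  [with V_1=-2]  = -2; V_3 = -V_2 - 3  [with V_2=-2]  = -1; V_4 = 8 if V_3 >= 0 else 6  [with V_3=-1]  = 6; V_5 = -2V_1 + V_4 - 4  [with V_1=-2, V_4=6]  = 6.
Change = 8 − 6 = 2.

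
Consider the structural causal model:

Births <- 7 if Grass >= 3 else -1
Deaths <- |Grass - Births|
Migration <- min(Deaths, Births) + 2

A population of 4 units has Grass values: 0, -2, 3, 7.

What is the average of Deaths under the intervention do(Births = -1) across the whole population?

3.5

Every unit gets Births=-1 under the intervention. Deaths values become 1, 1, 4, 8; E[Deaths|do(Births=-1)] = 3.5.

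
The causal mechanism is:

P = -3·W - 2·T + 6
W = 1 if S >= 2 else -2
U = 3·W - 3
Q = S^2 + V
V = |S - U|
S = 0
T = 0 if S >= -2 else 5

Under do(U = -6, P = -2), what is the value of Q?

6

Under do(U = -6, P = -2), each intervened variable's structural equation is replaced by its fixed value.
V = |S - U|  [with S=0, U=-6]  = 6
Q = S^2 + V  [with S=0, V=6]  = 6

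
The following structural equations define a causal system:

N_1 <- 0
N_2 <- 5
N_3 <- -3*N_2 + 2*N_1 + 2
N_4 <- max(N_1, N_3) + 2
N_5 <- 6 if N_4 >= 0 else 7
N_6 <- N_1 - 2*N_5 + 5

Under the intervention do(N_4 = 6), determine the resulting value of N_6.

-7

Under do(N_4=6), the mechanism N_4 <- max(N_1, N_3) + 2 is discarded; N_4 is fixed at 6.
N_5 = 6 if N_4 >= 0 else 7  [with N_4=6]  = 6
N_6 = N_1 - 2*N_5 + 5  [with N_1=0, N_5=6]  = -7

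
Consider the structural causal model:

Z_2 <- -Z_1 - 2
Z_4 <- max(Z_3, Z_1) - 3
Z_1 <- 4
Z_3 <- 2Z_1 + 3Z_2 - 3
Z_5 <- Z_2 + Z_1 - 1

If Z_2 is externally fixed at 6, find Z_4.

20

Under do(Z_2=6), the mechanism Z_2 <- -Z_1 - 2 is discarded; Z_2 is fixed at 6.
Z_3 = 2Z_1 + 3Z_2 - 3  [with Z_1=4, Z_2=6]  = 23
Z_4 = max(Z_3, Z_1) - 3  [with Z_3=23, Z_1=4]  = 20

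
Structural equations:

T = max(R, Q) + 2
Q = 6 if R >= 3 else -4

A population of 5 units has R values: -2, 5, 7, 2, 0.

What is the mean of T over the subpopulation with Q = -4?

Observing Q=-4 restricts to units where Q's equation naturally yields -4: R ∈ {-2, 2, 0}. In that subpopulation T = 0, 4, 2, mean 2.

2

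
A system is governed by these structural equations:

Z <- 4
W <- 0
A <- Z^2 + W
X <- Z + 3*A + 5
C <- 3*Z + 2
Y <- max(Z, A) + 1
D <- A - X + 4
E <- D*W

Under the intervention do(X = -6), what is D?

The intervention breaks the incoming arrows to X: X <- Z + 3*A + 5 no longer applies, and X = -6.
A = Z^2 + W  [with Z=4, W=0]  = 16
D = A - X + 4  [with A=16, X=-6]  = 26

26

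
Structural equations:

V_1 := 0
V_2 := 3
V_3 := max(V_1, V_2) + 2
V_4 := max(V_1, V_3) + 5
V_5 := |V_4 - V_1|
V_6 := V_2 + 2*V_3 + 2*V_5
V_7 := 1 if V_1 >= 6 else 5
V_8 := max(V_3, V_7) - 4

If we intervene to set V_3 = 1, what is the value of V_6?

17

The intervention breaks the incoming arrows to V_3: V_3 := max(V_1, V_2) + 2 no longer applies, and V_3 = 1.
V_4 = max(V_1, V_3) + 5  [with V_1=0, V_3=1]  = 6
V_5 = |V_4 - V_1|  [with V_4=6, V_1=0]  = 6
V_6 = V_2 + 2*V_3 + 2*V_5  [with V_2=3, V_3=1, V_5=6]  = 17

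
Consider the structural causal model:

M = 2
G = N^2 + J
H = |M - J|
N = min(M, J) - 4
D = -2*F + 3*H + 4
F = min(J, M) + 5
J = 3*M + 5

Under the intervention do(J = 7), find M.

2

Under do(J=7), the mechanism J = 3*M + 5 is discarded; J is fixed at 7.
M is not downstream of the intervention, so its value is determined by the original equations.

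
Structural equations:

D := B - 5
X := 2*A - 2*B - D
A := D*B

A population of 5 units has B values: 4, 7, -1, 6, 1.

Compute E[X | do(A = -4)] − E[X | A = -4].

The intervention sets A=-4 in all 5 units regardless of B. Recomputing X per unit gives -15, -24, 0, -21, -6; average -13.2.
Conditioning on A=-4 selects the 2 unit(s) with B ∈ {4, 1}. Their X values: -15, -6. Mean = -10.5.
Difference = -13.2 − (-10.5) = -2.7.

-2.7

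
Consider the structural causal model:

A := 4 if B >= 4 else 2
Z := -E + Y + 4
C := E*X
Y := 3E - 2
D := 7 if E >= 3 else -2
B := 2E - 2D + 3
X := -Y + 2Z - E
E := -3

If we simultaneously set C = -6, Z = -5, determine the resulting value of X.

4

Under do(C = -6, Z = -5), each intervened variable's structural equation is replaced by its fixed value.
Y = 3E - 2  [with E=-3]  = -11
X = -Y + 2Z - E  [with Y=-11, Z=-5, E=-3]  = 4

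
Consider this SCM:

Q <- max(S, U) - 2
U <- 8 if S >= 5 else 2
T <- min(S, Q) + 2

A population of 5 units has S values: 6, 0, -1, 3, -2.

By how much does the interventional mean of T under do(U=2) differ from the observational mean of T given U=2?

0.9

The intervention sets U=2 in all 5 units regardless of S. Recomputing T per unit gives 6, 2, 1, 3, 0; average 2.4.
E[T|U=2] averages over only the 4 units with U=2 (S = 0, -1, 3, -2): T = 2, 1, 3, 0, mean 1.5.
Difference = 2.4 − 1.5 = 0.9.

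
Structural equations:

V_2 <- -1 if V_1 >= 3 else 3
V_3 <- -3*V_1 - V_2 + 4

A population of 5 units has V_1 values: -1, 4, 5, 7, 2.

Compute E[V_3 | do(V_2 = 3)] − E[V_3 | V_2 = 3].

-8.7

Every unit gets V_2=3 under the intervention. V_3 values become 4, -11, -14, -20, -5; E[V_3|do(V_2=3)] = -9.2.
E[V_3|V_2=3] averages over only the 2 units with V_2=3 (V_1 = -1, 2): V_3 = 4, -5, mean -0.5.
Difference = -9.2 − (-0.5) = -8.7.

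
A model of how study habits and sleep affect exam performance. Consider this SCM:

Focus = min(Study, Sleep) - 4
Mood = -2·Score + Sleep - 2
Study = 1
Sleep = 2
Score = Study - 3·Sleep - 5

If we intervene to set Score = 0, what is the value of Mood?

0

Intervening sets Score = 0 and removes its equation (Score = Study - 3·Sleep - 5).
Mood = -2·Score + Sleep - 2  [with Score=0, Sleep=2]  = 0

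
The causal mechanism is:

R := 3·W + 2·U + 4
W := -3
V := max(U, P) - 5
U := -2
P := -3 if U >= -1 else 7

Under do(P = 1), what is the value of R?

-9

The intervention breaks the incoming arrows to P: P := -3 if U >= -1 else 7 no longer applies, and P = 1.
R is not downstream of the intervention, so its value is determined by the original equations.
R = 3·W + 2·U + 4  [with W=-3, U=-2]  = -9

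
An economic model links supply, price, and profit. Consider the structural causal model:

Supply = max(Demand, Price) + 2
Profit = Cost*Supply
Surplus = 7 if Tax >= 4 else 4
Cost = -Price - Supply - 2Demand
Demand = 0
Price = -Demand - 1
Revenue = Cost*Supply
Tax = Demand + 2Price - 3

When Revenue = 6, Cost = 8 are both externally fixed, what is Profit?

16

Setting Revenue = 6, Cost = 8 by intervention discards those variables' equations.
Price = -Demand - 1  [with Demand=0]  = -1
Supply = max(Demand, Price) + 2  [with Demand=0, Price=-1]  = 2
Profit = Cost*Supply  [with Cost=8, Supply=2]  = 16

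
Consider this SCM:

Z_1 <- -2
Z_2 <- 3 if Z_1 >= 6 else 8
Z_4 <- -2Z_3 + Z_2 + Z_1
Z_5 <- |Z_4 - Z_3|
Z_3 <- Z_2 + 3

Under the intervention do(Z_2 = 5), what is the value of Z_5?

21

do(Z_2=5) replaces the equation Z_2 <- 3 if Z_1 >= 6 else 8 with the constant Z_2 = 5.
Z_3 = Z_2 + 3  [with Z_2=5]  = 8
Z_4 = -2Z_3 + Z_2 + Z_1  [with Z_3=8, Z_2=5, Z_1=-2]  = -13
Z_5 = |Z_4 - Z_3|  [with Z_4=-13, Z_3=8]  = 21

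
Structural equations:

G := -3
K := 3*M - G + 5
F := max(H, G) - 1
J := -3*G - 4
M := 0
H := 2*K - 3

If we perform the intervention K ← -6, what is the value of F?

do(K=-6) replaces the equation K := 3*M - G + 5 with the constant K = -6.
H = 2*K - 3  [with K=-6]  = -15
F = max(H, G) - 1  [with H=-15, G=-3]  = -4

-4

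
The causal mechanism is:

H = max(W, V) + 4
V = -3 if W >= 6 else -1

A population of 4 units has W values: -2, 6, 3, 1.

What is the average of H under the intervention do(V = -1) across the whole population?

6.25

Every unit gets V=-1 under the intervention. H values become 3, 10, 7, 5; E[H|do(V=-1)] = 6.25.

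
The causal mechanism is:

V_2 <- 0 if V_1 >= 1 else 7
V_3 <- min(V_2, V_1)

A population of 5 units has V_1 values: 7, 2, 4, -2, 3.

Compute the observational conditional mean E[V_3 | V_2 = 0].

Conditioning on V_2=0 selects the 4 unit(s) with V_1 ∈ {7, 2, 4, 3}. Their V_3 values: 0, 0, 0, 0. Mean = 0.

0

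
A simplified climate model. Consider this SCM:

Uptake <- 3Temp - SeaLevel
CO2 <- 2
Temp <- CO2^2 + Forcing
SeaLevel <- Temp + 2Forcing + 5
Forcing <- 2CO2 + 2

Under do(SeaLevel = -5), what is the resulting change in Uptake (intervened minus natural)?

Intervening sets SeaLevel = -5 and removes its equation (SeaLevel <- Temp + 2Forcing + 5).
Forcing = 2CO2 + 2  [with CO2=2]  = 6
Temp = CO2^2 + Forcing  [with CO2=2, Forcing=6]  = 10
Uptake = 3Temp - SeaLevel  [with Temp=10, SeaLevel=-5]  = 35
Without intervention: Forcing = 2CO2 + 2  [with CO2=2]  = 6; Temp = CO2^2 + Forcing  [with CO2=2, Forcing=6]  = 10; SeaLevel = Temp + 2Forcing + 5  [with Temp=10, Forcing=6]  = 27; Uptake = 3Temp - SeaLevel  [with Temp=10, SeaLevel=27]  = 3.
Change = 35 − 3 = 32.

32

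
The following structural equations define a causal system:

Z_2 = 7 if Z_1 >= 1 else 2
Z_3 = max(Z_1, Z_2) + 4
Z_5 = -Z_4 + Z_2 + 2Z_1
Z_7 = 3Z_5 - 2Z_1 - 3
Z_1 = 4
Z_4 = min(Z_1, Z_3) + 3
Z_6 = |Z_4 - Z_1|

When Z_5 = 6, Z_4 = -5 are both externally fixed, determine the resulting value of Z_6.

Setting Z_5 = 6, Z_4 = -5 by intervention discards those variables' equations.
Z_6 = |Z_4 - Z_1|  [with Z_4=-5, Z_1=4]  = 9

9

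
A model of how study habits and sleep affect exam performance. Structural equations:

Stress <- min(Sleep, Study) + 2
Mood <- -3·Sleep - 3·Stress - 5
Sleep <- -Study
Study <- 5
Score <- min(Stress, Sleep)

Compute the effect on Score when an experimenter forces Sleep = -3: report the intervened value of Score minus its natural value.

2

Under do(Sleep=-3), the mechanism Sleep <- -Study is discarded; Sleep is fixed at -3.
Stress = min(Sleep, Study) + 2  [with Sleep=-3, Study=5]  = -1
Score = min(Stress, Sleep)  [with Stress=-1, Sleep=-3]  = -3
Without intervention: Sleep = -Study  [with Study=5]  = -5; Stress = min(Sleep, Study) + 2  [with Sleep=-5, Study=5]  = -3; Score = min(Stress, Sleep)  [with Stress=-3, Sleep=-5]  = -5.
Change = -3 − (-5) = 2.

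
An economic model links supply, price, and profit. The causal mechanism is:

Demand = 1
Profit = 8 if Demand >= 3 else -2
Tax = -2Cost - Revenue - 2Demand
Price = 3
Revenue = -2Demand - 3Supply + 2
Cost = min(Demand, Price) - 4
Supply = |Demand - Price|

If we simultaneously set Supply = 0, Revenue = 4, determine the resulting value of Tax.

0

Setting Supply = 0, Revenue = 4 by intervention discards those variables' equations.
Cost = min(Demand, Price) - 4  [with Demand=1, Price=3]  = -3
Tax = -2Cost - Revenue - 2Demand  [with Cost=-3, Revenue=4, Demand=1]  = 0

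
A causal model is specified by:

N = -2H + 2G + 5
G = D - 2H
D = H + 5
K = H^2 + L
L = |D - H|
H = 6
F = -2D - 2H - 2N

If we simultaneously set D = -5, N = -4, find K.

The joint intervention fixes D = -5, N = -4, removing each variable's own equation.
L = |D - H|  [with D=-5, H=6]  = 11
K = H^2 + L  [with H=6, L=11]  = 47

47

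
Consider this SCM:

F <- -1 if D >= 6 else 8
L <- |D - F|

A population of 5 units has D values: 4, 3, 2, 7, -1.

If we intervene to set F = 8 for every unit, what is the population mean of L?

5

The intervention sets F=8 in all 5 units regardless of D. Recomputing L per unit gives 4, 5, 6, 1, 9; average 5.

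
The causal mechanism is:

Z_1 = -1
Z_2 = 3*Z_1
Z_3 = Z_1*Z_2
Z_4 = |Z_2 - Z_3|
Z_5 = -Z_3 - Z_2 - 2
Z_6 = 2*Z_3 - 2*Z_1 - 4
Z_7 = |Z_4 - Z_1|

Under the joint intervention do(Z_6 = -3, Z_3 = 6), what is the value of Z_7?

10

Under do(Z_6 = -3, Z_3 = 6), each intervened variable's structural equation is replaced by its fixed value.
Z_2 = 3*Z_1  [with Z_1=-1]  = -3
Z_4 = |Z_2 - Z_3|  [with Z_2=-3, Z_3=6]  = 9
Z_7 = |Z_4 - Z_1|  [with Z_4=9, Z_1=-1]  = 10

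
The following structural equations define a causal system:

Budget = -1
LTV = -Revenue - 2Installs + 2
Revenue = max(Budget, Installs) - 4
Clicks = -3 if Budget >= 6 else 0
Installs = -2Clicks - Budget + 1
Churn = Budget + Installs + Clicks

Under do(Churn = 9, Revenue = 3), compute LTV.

The joint intervention fixes Churn = 9, Revenue = 3, removing each variable's own equation.
Clicks = -3 if Budget >= 6 else 0  [with Budget=-1]  = 0
Installs = -2Clicks - Budget + 1  [with Clicks=0, Budget=-1]  = 2
LTV = -Revenue - 2Installs + 2  [with Revenue=3, Installs=2]  = -5

-5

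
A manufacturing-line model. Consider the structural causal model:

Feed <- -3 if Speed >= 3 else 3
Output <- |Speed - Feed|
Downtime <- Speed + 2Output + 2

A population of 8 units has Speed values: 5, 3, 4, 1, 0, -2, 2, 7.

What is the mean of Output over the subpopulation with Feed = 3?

2.75

Observing Feed=3 restricts to units where Feed's equation naturally yields 3: Speed ∈ {1, 0, -2, 2}. In that subpopulation Output = 2, 3, 5, 1, mean 2.75.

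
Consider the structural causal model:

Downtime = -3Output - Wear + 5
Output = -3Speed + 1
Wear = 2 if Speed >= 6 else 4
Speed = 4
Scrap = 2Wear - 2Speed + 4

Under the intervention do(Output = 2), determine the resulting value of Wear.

The intervention breaks the incoming arrows to Output: Output = -3Speed + 1 no longer applies, and Output = 2.
Since Wear is not a descendant of the intervened variable, it is unaffected.
Wear = 2 if Speed >= 6 else 4  [with Speed=4]  = 4

4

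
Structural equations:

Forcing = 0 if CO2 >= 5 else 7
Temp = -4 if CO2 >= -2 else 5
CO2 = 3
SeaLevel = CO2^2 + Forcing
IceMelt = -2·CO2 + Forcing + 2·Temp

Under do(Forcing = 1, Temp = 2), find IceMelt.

Setting Forcing = 1, Temp = 2 by intervention discards those variables' equations.
IceMelt = -2·CO2 + Forcing + 2·Temp  [with CO2=3, Forcing=1, Temp=2]  = -1

-1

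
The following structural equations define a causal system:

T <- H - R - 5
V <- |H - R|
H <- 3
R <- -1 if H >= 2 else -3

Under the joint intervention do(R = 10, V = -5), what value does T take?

The joint intervention fixes R = 10, V = -5, removing each variable's own equation.
T = H - R - 5  [with H=3, R=10]  = -12

-12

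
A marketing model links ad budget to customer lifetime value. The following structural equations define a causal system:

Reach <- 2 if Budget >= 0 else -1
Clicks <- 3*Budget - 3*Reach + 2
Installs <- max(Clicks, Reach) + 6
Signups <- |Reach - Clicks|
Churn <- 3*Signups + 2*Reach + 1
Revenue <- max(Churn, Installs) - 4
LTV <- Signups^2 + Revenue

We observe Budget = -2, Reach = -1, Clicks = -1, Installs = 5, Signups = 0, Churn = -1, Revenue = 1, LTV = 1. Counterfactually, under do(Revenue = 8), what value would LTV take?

8

do(Revenue=8) replaces the equation Revenue <- max(Churn, Installs) - 4 with the constant Revenue = 8.
Reach = 2 if Budget >= 0 else -1  [with Budget=-2]  = -1
Clicks = 3*Budget - 3*Reach + 2  [with Budget=-2, Reach=-1]  = -1
Signups = |Reach - Clicks|  [with Reach=-1, Clicks=-1]  = 0
LTV = Signups^2 + Revenue  [with Signups=0, Revenue=8]  = 8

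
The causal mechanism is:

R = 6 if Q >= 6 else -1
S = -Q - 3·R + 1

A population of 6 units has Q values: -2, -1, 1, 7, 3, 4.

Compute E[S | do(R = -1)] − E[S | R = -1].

Under do(R=-1), R's equation is replaced by R=-1 for every unit. Per-unit S: 6, 5, 3, -3, 1, 0. Mean = 2.
Observing R=-1 restricts to units where R's equation naturally yields -1: Q ∈ {-2, -1, 1, 3, 4}. In that subpopulation S = 6, 5, 3, 1, 0, mean 3.
Difference = 2 − 3 = -1.

-1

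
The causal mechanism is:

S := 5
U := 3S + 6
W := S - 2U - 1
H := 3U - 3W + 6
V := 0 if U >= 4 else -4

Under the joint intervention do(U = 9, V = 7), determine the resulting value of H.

75

The joint intervention fixes U = 9, V = 7, removing each variable's own equation.
W = S - 2U - 1  [with S=5, U=9]  = -14
H = 3U - 3W + 6  [with U=9, W=-14]  = 75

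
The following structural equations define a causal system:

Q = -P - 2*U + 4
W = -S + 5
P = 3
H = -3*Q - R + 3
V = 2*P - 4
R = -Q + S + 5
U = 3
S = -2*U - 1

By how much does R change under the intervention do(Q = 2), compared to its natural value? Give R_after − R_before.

-7

The intervention breaks the incoming arrows to Q: Q = -P - 2*U + 4 no longer applies, and Q = 2.
S = -2*U - 1  [with U=3]  = -7
R = -Q + S + 5  [with Q=2, S=-7]  = -4
Without intervention: Q = -P - 2*U + 4  [with P=3, U=3]  = -5; S = -2*U - 1  [with U=3]  = -7; R = -Q + S + 5  [with Q=-5, S=-7]  = 3.
Change = -4 − 3 = -7.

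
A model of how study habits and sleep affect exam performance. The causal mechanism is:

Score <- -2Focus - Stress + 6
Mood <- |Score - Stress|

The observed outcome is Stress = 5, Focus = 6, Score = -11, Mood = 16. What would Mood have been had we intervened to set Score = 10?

The intervention breaks the incoming arrows to Score: Score <- -2Focus - Stress + 6 no longer applies, and Score = 10.
Mood = |Score - Stress|  [with Score=10, Stress=5]  = 5

5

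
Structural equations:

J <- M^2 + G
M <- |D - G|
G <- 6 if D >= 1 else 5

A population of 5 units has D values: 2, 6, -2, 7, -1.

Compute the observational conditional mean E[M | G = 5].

E[M|G=5] averages over only the 2 units with G=5 (D = -2, -1): M = 7, 6, mean 6.5.

6.5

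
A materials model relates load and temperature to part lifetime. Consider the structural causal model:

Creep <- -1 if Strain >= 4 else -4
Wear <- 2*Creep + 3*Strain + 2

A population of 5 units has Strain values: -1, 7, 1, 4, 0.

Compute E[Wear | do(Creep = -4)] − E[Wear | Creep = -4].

6.6

Every unit gets Creep=-4 under the intervention. Wear values become -9, 15, -3, 6, -6; E[Wear|do(Creep=-4)] = 0.6.
E[Wear|Creep=-4] averages over only the 3 units with Creep=-4 (Strain = -1, 1, 0): Wear = -9, -3, -6, mean -6.
Difference = 0.6 − (-6) = 6.6.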